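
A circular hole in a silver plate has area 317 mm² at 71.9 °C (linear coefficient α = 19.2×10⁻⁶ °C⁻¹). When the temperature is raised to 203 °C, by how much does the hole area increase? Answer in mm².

ΔA = 1.60 mm²

Area coefficient ≈ 2α; |ΔT| = 131.1 K
ΔA = 2αA₀ΔT = 2(19.2×10⁻⁶)(317)(131.1) = 1.60 mm²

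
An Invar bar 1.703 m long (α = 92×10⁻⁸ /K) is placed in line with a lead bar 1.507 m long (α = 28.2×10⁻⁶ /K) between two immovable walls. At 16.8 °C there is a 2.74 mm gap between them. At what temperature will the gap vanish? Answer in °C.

T = 79.0 °C

α₁L₁ = 1.56676×10⁻⁶ m/K, α₂L₂ = 4.24974×10⁻⁵ m/K → total 4.406416×10⁻⁵ m/K
ΔT = g/(α₁L₁+α₂L₂) = 2.74×10⁻³ / 4.406416×10⁻⁵ = 62.182 K
T = 16.8 + 62.182 = 78.982 °C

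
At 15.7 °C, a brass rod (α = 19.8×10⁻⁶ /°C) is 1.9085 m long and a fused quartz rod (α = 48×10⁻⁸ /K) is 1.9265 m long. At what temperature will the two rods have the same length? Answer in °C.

L₁(1 + α₁ΔT) = L₂(1 + α₂ΔT) ⇒ ΔT = (L₂ − L₁)/(α₁L₁ − α₂L₂)
L₂ − L₁ = 1.9265 − 1.9085 = 1.80×10⁻² m
α₁L₁ − α₂L₂ = 19.8×10⁻⁶×1.9085 − 48×10⁻⁸×1.9265 = 3.686358×10⁻⁵ m/K
ΔT = 1.80×10⁻² / 3.686358×10⁻⁵ = 488.287 K
T = 15.7 + 488.287 = 503.987 °C

T = 504.0 °C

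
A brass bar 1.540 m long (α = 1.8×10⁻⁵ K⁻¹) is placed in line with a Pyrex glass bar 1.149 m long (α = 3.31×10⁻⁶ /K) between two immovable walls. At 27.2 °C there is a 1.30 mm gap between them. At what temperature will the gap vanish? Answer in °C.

T = 68.4 °C

α₁L₁ = 2.772×10⁻⁵ m/K, α₂L₂ = 3.80319×10⁻⁶ m/K → total 3.152319×10⁻⁵ m/K
ΔT = g/(α₁L₁+α₂L₂) = 1.30×10⁻³ / 3.152319×10⁻⁵ = 41.239 K
T = 27.2 + 41.239 = 68.439 °C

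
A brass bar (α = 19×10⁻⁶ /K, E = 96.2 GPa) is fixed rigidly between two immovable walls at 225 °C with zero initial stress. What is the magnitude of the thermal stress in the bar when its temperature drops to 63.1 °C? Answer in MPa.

σ = 296 MPa

Fully constrained: the free strain ε = αΔT is blocked, so σ = Eε = EαΔT.
|ΔT| = 161.9 K
σ = 96.2×10⁹ × 19×10⁻⁶ × 161.9 = 2.96×10⁸ Pa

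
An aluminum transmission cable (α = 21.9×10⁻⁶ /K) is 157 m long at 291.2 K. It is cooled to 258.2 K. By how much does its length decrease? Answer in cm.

ΔL = 11.3 cm

|ΔT| = |258.2 − 291.2| = 33.0 K
ΔL = αL₀ΔT = (21.9×10⁻⁶)(157)(33.0) = 1.13×10⁻¹ m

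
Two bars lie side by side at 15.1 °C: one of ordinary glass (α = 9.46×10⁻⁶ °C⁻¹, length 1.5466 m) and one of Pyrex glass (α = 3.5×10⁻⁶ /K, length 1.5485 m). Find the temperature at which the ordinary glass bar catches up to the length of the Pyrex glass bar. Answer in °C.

L₁(1 + α₁ΔT) = L₂(1 + α₂ΔT) ⇒ ΔT = (L₂ − L₁)/(α₁L₁ − α₂L₂)
L₂ − L₁ = 1.5485 − 1.5466 = 1.90×10⁻³ m
α₁L₁ − α₂L₂ = 9.46×10⁻⁶×1.5466 − 3.5×10⁻⁶×1.5485 = 9.211086×10⁻⁶ m/K
ΔT = 1.90×10⁻³ / 9.211086×10⁻⁶ = 206.273 K
T = 15.1 + 206.273 = 221.373 °C

T = 221.4 °C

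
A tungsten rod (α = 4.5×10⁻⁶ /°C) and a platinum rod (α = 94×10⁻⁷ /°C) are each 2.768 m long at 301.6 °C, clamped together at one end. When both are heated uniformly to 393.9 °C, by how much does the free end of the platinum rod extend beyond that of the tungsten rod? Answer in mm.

ΔT = 92.3 K
tungsten: ΔL = 4.5×10⁻⁶ × 2.768 m × 92.3 = 1.1497×10⁻³ m = 1.1497 mm
platinum: ΔL = 94×10⁻⁷ × 2.768 m × 92.3 = 2.4016×10⁻³ m = 2.4016 mm
difference = 2.4016 − 1.1497 = 1.2519 mm

1.25 mm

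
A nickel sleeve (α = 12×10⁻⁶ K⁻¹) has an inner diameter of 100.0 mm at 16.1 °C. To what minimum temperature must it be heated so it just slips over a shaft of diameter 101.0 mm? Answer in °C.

Required Δd = 101.0 − 100.0 = 1.0 mm
Δd = αd₀ΔT ⇒ ΔT = Δd/(αd₀) = 1.0 / (12×10⁻⁶ × 100.0) = 833.33 K
T_min = 16.1 + 833.33 = 849.43 °C

T = 849 °C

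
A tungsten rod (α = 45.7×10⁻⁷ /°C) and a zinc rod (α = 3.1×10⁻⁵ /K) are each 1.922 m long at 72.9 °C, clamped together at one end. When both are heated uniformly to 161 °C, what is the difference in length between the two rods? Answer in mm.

4.48 mm

ΔT = 88.1 K
tungsten: ΔL = 45.7×10⁻⁷ × 1.922 m × 88.1 = 7.7383×10⁻⁴ m = 0.77383 mm
zinc: ΔL = 3.1×10⁻⁵ × 1.922 m × 88.1 = 5.2492×10⁻³ m = 5.2492 mm
difference = 5.2492 − 0.77383 = 4.47537 mm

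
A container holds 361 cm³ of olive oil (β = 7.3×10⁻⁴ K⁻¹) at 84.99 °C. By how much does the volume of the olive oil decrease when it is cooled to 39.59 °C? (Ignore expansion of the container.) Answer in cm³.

|ΔT| = |39.59 − 84.99| = 45.40 K
ΔV = βV₀ΔT = (7.3×10⁻⁴)(361)(45.40) = 12.0 cm³

ΔV = 12.0 cm³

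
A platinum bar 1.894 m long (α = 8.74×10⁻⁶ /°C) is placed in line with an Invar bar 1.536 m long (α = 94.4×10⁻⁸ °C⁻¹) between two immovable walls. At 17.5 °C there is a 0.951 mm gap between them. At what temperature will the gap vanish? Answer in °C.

T = 70.3 °C

α₁L₁ = 1.655356×10⁻⁵ m/K, α₂L₂ = 1.449984×10⁻⁶ m/K → total 1.8003544×10⁻⁵ m/K
ΔT = g/(α₁L₁+α₂L₂) = 9.51×10⁻⁴ / 1.8003544×10⁻⁵ = 52.823 K
T = 17.5 + 52.823 = 70.323 °C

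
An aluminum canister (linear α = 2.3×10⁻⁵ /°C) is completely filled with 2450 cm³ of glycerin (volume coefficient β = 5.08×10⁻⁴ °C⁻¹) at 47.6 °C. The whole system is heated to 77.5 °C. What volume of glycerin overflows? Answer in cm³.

The canister also expands: β_container ≈ 3α = 6.9×10⁻⁵ /K
Net overflow = V₀(β_liq − 3α_cont)ΔT
β − 3α = 5.08×10⁻⁴ − 6.9×10⁻⁵ = 4.39×10⁻⁴ /K; ΔT = 29.9 K
ΔV = 2450 × 4.39×10⁻⁴ × 29.9 = 32.2 cm³

32.2 cm³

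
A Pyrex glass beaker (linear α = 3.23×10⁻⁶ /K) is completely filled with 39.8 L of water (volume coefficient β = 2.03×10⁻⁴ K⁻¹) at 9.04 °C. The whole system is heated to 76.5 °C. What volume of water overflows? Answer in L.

0.519 L

The beaker also expands: β_container ≈ 3α = 9.69×10⁻⁶ /K
Net overflow = V₀(β_liq − 3α_cont)ΔT
β − 3α = 2.03×10⁻⁴ − 9.69×10⁻⁶ = 1.9331×10⁻⁴ /K; ΔT = 67.46 K
ΔV = 39.8 × 1.9331×10⁻⁴ × 67.46 = 0.519 L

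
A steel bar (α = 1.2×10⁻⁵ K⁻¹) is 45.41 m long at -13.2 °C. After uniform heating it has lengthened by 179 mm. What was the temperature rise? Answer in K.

ΔL = αL₀ΔT ⇒ ΔT = ΔL / (αL₀)
ΔT = 179×10⁻³ m / (1.2×10⁻⁵ × 45.41 m) = 328.49 K

ΔT = 328 K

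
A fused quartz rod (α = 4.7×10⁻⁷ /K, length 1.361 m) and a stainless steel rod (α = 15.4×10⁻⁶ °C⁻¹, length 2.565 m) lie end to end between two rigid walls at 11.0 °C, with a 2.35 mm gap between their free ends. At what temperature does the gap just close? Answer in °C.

T = 69.5 °C

Gap closes when ΔL₁ + ΔL₂ = 2.35 mm = 2.35×10⁻³ m
(α₁L₁ + α₂L₂)ΔT = g
α₁L₁ + α₂L₂ = 4.7×10⁻⁷×1.361 + 15.4×10⁻⁶×2.565 = 4.014067×10⁻⁵ m/K
ΔT = 2.35×10⁻³ / 4.014067×10⁻⁵ = 58.544 K
T = 11.0 + 58.544 = 69.544 °C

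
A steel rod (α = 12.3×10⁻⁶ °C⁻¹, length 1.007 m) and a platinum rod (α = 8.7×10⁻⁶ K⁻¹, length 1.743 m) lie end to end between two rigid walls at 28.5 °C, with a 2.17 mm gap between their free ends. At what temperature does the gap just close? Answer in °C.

T = 107 °C

α₁L₁ = 1.23861×10⁻⁵ m/K, α₂L₂ = 1.51641×10⁻⁵ m/K → total 2.75502×10⁻⁵ m/K
ΔT = g/(α₁L₁+α₂L₂) = 2.17×10⁻³ / 2.75502×10⁻⁵ = 78.77 K
T = 28.5 + 78.77 = 107.27 °C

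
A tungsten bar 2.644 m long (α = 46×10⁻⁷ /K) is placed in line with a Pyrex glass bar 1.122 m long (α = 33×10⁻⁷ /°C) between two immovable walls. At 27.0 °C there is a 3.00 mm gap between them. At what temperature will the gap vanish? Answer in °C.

T = 216 °C

Gap closes when ΔL₁ + ΔL₂ = 3.00 mm = 3.00×10⁻³ m
(α₁L₁ + α₂L₂)ΔT = g
α₁L₁ + α₂L₂ = 46×10⁻⁷×2.644 + 33×10⁻⁷×1.122 = 1.5865×10⁻⁵ m/K
ΔT = 3.00×10⁻³ / 1.5865×10⁻⁵ = 189.10 K
T = 27.0 + 189.10 = 216.10 °C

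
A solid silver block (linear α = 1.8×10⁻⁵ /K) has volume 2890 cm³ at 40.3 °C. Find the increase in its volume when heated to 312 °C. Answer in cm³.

ΔV = 42.4 cm³

Isotropic solid: β ≈ 3α = 5.4×10⁻⁵ /K; ΔT = 271.7 K
ΔV = 3αV₀ΔT = 3(1.8×10⁻⁵)(2890)(271.7) = 42.4 cm³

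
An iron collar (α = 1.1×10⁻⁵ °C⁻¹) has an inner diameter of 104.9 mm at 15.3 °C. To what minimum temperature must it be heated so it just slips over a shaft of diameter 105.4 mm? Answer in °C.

T = 449 °C

Required Δd = 105.4 − 104.9 = 0.5 mm
Δd = αd₀ΔT ⇒ ΔT = Δd/(αd₀) = 0.5 / (1.1×10⁻⁵ × 104.9) = 433.31 K
T_min = 15.3 + 433.31 = 448.61 °C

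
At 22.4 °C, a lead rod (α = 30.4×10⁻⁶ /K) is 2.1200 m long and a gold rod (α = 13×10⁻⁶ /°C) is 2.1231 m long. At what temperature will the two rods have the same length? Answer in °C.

L₁(1 + α₁ΔT) = L₂(1 + α₂ΔT) ⇒ ΔT = (L₂ − L₁)/(α₁L₁ − α₂L₂)
L₂ − L₁ = 2.1231 − 2.1200 = 3.10×10⁻³ m
α₁L₁ − α₂L₂ = 30.4×10⁻⁶×2.1200 − 13×10⁻⁶×2.1231 = 3.68477×10⁻⁵ m/K
ΔT = 3.10×10⁻³ / 3.68477×10⁻⁵ = 84.130 K
T = 22.4 + 84.130 = 106.530 °C

T = 106.5 °C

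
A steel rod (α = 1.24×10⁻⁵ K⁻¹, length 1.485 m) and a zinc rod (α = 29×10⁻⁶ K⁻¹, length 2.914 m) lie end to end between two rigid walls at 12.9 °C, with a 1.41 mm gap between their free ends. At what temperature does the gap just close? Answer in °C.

α₁L₁ = 1.8414×10⁻⁵ m/K, α₂L₂ = 8.4506×10⁻⁵ m/K → total 1.0292×10⁻⁴ m/K
ΔT = g/(α₁L₁+α₂L₂) = 1.41×10⁻³ / 1.0292×10⁻⁴ = 13.700 K
T = 12.9 + 13.700 = 26.600 °C

T = 26.6 °C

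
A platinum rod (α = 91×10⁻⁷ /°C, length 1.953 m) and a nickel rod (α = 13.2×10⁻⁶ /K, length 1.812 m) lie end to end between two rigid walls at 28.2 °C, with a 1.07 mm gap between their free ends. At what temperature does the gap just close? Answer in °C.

α₁L₁ = 1.77723×10⁻⁵ m/K, α₂L₂ = 2.39184×10⁻⁵ m/K → total 4.16907×10⁻⁵ m/K
ΔT = g/(α₁L₁+α₂L₂) = 1.07×10⁻³ / 4.16907×10⁻⁵ = 25.665 K
T = 28.2 + 25.665 = 53.865 °C

T = 53.9 °C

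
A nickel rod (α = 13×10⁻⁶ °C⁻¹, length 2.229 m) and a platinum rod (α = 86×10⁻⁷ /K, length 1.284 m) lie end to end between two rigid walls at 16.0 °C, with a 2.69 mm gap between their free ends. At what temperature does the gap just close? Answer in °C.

α₁L₁ = 2.8977×10⁻⁵ m/K, α₂L₂ = 1.10424×10⁻⁵ m/K → total 4.00194×10⁻⁵ m/K
ΔT = g/(α₁L₁+α₂L₂) = 2.69×10⁻³ / 4.00194×10⁻⁵ = 67.217 K
T = 16.0 + 67.217 = 83.217 °C

T = 83.2 °C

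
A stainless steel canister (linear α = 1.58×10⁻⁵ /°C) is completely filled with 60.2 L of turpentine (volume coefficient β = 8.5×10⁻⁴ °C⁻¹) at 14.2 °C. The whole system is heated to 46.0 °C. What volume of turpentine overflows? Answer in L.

1.54 L

The canister also expands: β_container ≈ 3α = 4.74×10⁻⁵ /K
Net overflow = V₀(β_liq − 3α_cont)ΔT
β − 3α = 8.50×10⁻⁴ − 4.74×10⁻⁵ = 8.026×10⁻⁴ /K; ΔT = 31.8 K
ΔV = 60.2 × 8.026×10⁻⁴ × 31.8 = 1.54 L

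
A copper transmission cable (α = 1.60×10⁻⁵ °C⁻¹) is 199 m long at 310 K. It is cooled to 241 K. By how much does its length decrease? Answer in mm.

|ΔT| = |241 − 310| = 69 K
ΔL = αL₀ΔT = (1.60×10⁻⁵)(199)(69) = 2.20×10⁻¹ m

ΔL = 220 mm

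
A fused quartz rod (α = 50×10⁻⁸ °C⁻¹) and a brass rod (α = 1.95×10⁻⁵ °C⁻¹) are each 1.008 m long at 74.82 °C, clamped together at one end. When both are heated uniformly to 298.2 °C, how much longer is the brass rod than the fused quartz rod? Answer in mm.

4.28 mm

ΔT = 223.38 K
fused quartz: ΔL = 50×10⁻⁸ × 1.008 m × 223.38 = 1.1258×10⁻⁴ m = 0.11258 mm
brass: ΔL = 1.95×10⁻⁵ × 1.008 m × 223.38 = 4.3908×10⁻³ m = 4.3908 mm
difference = 4.3908 − 0.11258 = 4.27822 mm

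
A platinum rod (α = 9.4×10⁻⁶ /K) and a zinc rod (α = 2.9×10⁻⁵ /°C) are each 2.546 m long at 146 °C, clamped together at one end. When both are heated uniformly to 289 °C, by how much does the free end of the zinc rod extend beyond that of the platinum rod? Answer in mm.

7.14 mm

ΔT = 143 K
platinum: ΔL = 9.4×10⁻⁶ × 2.546 m × 143 = 3.4223×10⁻³ m = 3.4223 mm
zinc: ΔL = 2.9×10⁻⁵ × 2.546 m × 143 = 1.0558×10⁻² m = 10.558 mm
difference = 10.558 − 3.4223 = 7.1357 mm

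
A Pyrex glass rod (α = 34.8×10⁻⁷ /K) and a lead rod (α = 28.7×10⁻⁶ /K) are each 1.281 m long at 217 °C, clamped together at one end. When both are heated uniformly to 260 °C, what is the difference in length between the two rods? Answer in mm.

ΔT = 43 K
Pyrex glass: ΔL = 34.8×10⁻⁷ × 1.281 m × 43 = 1.9169×10⁻⁴ m = 0.19169 mm
lead: ΔL = 28.7×10⁻⁶ × 1.281 m × 43 = 1.5809×10⁻³ m = 1.5809 mm
difference = 1.5809 − 0.19169 = 1.38921 mm

1.39 mm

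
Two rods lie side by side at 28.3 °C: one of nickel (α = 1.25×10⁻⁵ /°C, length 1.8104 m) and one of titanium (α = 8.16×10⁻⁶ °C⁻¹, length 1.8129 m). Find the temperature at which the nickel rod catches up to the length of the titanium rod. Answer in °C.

T = 347.3 °C

L₁(1 + α₁ΔT) = L₂(1 + α₂ΔT) ⇒ ΔT = (L₂ − L₁)/(α₁L₁ − α₂L₂)
L₂ − L₁ = 1.8129 − 1.8104 = 2.50×10⁻³ m
α₁L₁ − α₂L₂ = 1.25×10⁻⁵×1.8104 − 8.16×10⁻⁶×1.8129 = 7.836736×10⁻⁶ m/K
ΔT = 2.50×10⁻³ / 7.836736×10⁻⁶ = 319.010 K
T = 28.3 + 319.010 = 347.310 °C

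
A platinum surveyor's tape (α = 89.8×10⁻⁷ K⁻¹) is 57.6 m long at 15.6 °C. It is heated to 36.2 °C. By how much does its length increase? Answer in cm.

|ΔT| = |36.2 − 15.6| = 20.6 K
ΔL = αL₀ΔT = (89.8×10⁻⁷)(57.6)(20.6) = 1.07×10⁻² m

ΔL = 1.07 cm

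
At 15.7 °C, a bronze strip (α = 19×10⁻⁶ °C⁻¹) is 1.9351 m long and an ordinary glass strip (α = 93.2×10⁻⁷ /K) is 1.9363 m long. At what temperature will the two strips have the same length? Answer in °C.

Equal length when α₁L₁ΔT − α₂L₂ΔT = L₂ − L₁ = 1.20×10⁻³ m
α₁L₁ = 3.67669×10⁻⁵, α₂L₂ = 1.8046316×10⁻⁵ → Δ(αL) = 1.8720584×10⁻⁵ m/K
ΔT = 1.20×10⁻³ / 1.8720584×10⁻⁵ = 64.1006 K, so T = 15.7 + 64.1006 = 79.8006 °C

T = 79.80 °C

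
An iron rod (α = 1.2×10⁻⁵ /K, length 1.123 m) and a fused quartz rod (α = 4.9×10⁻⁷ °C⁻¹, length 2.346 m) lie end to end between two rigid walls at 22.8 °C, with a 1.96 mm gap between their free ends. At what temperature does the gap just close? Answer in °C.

Gap closes when ΔL₁ + ΔL₂ = 1.96 mm = 1.96×10⁻³ m
(α₁L₁ + α₂L₂)ΔT = g
α₁L₁ + α₂L₂ = 1.2×10⁻⁵×1.123 + 4.9×10⁻⁷×2.346 = 1.462554×10⁻⁵ m/K
ΔT = 1.96×10⁻³ / 1.462554×10⁻⁵ = 134.01 K
T = 22.8 + 134.01 = 156.81 °C

T = 157 °C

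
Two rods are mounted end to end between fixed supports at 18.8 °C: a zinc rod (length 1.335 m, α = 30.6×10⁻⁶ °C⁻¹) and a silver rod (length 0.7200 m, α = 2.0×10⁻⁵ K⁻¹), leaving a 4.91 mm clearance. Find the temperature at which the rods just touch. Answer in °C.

T = 108 °C

α₁L₁ = 4.0851×10⁻⁵ m/K, α₂L₂ = 1.440×10⁻⁵ m/K → total 5.5251×10⁻⁵ m/K
ΔT = g/(α₁L₁+α₂L₂) = 4.91×10⁻³ / 5.5251×10⁻⁵ = 88.87 K
T = 18.8 + 88.87 = 107.67 °C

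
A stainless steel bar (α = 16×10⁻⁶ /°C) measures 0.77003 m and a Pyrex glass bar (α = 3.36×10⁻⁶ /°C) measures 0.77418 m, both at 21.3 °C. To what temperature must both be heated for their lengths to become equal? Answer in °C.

Equal length when α₁L₁ΔT − α₂L₂ΔT = L₂ − L₁ = 4.15×10⁻³ m
α₁L₁ = 1.232048×10⁻⁵, α₂L₂ = 2.6012448×10⁻⁶ → Δ(αL) = 9.7192352×10⁻⁶ m/K
ΔT = 4.15×10⁻³ / 9.7192352×10⁻⁶ = 426.988 K, so T = 21.3 + 426.988 = 448.288 °C

T = 448.3 °C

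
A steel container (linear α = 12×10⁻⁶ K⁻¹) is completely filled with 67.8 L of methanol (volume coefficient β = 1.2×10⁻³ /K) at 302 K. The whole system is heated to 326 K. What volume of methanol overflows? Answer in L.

The container also expands: β_container ≈ 3α = 3.6×10⁻⁵ /K
Net overflow = V₀(β_liq − 3α_cont)ΔT
β − 3α = 1.20×10⁻³ − 3.6×10⁻⁵ = 1.164×10⁻³ /K; ΔT = 24 K
ΔV = 67.8 × 1.164×10⁻³ × 24 = 1.89 L

1.89 L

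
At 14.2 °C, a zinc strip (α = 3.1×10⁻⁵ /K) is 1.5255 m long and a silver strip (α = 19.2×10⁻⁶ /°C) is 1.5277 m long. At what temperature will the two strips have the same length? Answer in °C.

T = 136.7 °C

Equal length when α₁L₁ΔT − α₂L₂ΔT = L₂ − L₁ = 2.20×10⁻³ m
α₁L₁ = 4.72905×10⁻⁵, α₂L₂ = 2.933184×10⁻⁵ → Δ(αL) = 1.795866×10⁻⁵ m/K
ΔT = 2.20×10⁻³ / 1.795866×10⁻⁵ = 122.504 K, so T = 14.2 + 122.504 = 136.704 °C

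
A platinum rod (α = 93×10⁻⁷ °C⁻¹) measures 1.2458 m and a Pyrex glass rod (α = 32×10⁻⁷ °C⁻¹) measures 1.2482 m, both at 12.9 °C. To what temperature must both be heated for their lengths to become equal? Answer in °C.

L₁(1 + α₁ΔT) = L₂(1 + α₂ΔT) ⇒ ΔT = (L₂ − L₁)/(α₁L₁ − α₂L₂)
L₂ − L₁ = 1.2482 − 1.2458 = 2.40×10⁻³ m
α₁L₁ − α₂L₂ = 93×10⁻⁷×1.2458 − 32×10⁻⁷×1.2482 = 7.5917×10⁻⁶ m/K
ΔT = 2.40×10⁻³ / 7.5917×10⁻⁶ = 316.135 K
T = 12.9 + 316.135 = 329.035 °C

T = 329.0 °C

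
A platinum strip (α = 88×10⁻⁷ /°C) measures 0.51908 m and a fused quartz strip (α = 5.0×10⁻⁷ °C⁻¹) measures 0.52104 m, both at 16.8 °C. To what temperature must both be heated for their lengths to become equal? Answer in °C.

T = 471.8 °C

L₁(1 + α₁ΔT) = L₂(1 + α₂ΔT) ⇒ ΔT = (L₂ − L₁)/(α₁L₁ − α₂L₂)
L₂ − L₁ = 0.52104 − 0.51908 = 1.96×10⁻³ m
α₁L₁ − α₂L₂ = 88×10⁻⁷×0.51908 − 5.0×10⁻⁷×0.52104 = 4.307384×10⁻⁶ m/K
ΔT = 1.96×10⁻³ / 4.307384×10⁻⁶ = 455.033 K
T = 16.8 + 455.033 = 471.833 °C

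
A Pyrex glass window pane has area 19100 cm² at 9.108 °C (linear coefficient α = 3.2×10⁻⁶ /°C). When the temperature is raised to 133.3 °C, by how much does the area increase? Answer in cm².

Area coefficient ≈ 2α; |ΔT| = 124.192 K
ΔA = 2αA₀ΔT = 2(3.2×10⁻⁶)(19100)(124.192) = 15.2 cm²

ΔA = 15.2 cm²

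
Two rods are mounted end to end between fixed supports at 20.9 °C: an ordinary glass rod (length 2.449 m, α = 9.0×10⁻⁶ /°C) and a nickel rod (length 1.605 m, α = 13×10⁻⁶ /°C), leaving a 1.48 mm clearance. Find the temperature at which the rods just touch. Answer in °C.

T = 55.4 °C

Gap closes when ΔL₁ + ΔL₂ = 1.48 mm = 1.48×10⁻³ m
(α₁L₁ + α₂L₂)ΔT = g
α₁L₁ + α₂L₂ = 9.0×10⁻⁶×2.449 + 13×10⁻⁶×1.605 = 4.2906×10⁻⁵ m/K
ΔT = 1.48×10⁻³ / 4.2906×10⁻⁵ = 34.494 K
T = 20.9 + 34.494 = 55.394 °C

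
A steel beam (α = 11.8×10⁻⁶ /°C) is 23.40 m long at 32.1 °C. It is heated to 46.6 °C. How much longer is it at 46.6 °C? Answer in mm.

ΔL = 4.00 mm

|ΔT| = |46.6 − 32.1| = 14.5 K
ΔL = αL₀ΔT = (11.8×10⁻⁶)(23.40)(14.5) = 4.00×10⁻³ m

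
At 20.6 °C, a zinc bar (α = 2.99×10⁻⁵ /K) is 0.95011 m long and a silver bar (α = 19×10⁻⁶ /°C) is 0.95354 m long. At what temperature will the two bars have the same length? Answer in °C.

L₁(1 + α₁ΔT) = L₂(1 + α₂ΔT) ⇒ ΔT = (L₂ − L₁)/(α₁L₁ − α₂L₂)
L₂ − L₁ = 0.95354 − 0.95011 = 3.43×10⁻³ m
α₁L₁ − α₂L₂ = 2.99×10⁻⁵×0.95011 − 19×10⁻⁶×0.95354 = 1.0291029×10⁻⁵ m/K
ΔT = 3.43×10⁻³ / 1.0291029×10⁻⁵ = 333.300 K
T = 20.6 + 333.300 = 353.900 °C

T = 353.9 °C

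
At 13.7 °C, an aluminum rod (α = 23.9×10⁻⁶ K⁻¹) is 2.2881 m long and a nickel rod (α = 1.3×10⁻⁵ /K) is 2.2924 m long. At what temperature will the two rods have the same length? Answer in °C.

L₁(1 + α₁ΔT) = L₂(1 + α₂ΔT) ⇒ ΔT = (L₂ − L₁)/(α₁L₁ − α₂L₂)
L₂ − L₁ = 2.2924 − 2.2881 = 4.30×10⁻³ m
α₁L₁ − α₂L₂ = 23.9×10⁻⁶×2.2881 − 1.3×10⁻⁵×2.2924 = 2.488439×10⁻⁵ m/K
ΔT = 4.30×10⁻³ / 2.488439×10⁻⁵ = 172.799 K
T = 13.7 + 172.799 = 186.499 °C

T = 186.5 °C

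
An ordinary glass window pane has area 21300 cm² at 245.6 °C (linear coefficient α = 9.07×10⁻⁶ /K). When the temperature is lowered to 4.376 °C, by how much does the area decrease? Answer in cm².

ΔA = 93.2 cm²

Area coefficient ≈ 2α; |ΔT| = 241.224 K
ΔA = 2αA₀ΔT = 2(9.07×10⁻⁶)(21300)(241.224) = 93.2 cm²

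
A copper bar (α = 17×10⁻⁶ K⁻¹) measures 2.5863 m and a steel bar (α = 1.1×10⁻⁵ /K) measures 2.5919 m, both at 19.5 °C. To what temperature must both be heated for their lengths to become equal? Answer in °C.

T = 381.8 °C

Equal length when α₁L₁ΔT − α₂L₂ΔT = L₂ − L₁ = 5.60×10⁻³ m
α₁L₁ = 4.39671×10⁻⁵, α₂L₂ = 2.85109×10⁻⁵ → Δ(αL) = 1.54562×10⁻⁵ m/K
ΔT = 5.60×10⁻³ / 1.54562×10⁻⁵ = 362.314 K, so T = 19.5 + 362.314 = 381.814 °C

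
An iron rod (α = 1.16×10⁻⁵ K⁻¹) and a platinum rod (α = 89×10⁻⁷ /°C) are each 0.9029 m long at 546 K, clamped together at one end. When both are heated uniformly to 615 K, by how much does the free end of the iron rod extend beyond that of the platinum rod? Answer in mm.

0.168 mm

ΔT = 69 K
iron: ΔL = 1.16×10⁻⁵ × 0.9029 m × 69 = 7.2268×10⁻⁴ m = 0.72268 mm
platinum: ΔL = 89×10⁻⁷ × 0.9029 m × 69 = 5.5447×10⁻⁴ m = 0.55447 mm
difference = 0.72268 − 0.55447 = 0.16821 mm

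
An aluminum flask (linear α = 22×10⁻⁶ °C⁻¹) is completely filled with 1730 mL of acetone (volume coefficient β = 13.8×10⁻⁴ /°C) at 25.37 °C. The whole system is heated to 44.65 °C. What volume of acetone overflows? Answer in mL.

The flask also expands: β_container ≈ 3α = 6.6×10⁻⁵ /K
Net overflow = V₀(β_liq − 3α_cont)ΔT
β − 3α = 1.38×10⁻³ − 6.6×10⁻⁵ = 1.314×10⁻³ /K; ΔT = 19.28 K
ΔV = 1730 × 1.314×10⁻³ × 19.28 = 43.8 mL

43.8 mL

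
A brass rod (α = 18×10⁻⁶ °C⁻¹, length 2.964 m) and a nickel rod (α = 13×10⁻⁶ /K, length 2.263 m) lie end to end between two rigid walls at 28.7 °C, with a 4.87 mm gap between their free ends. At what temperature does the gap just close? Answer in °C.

T = 87.5 °C

Gap closes when ΔL₁ + ΔL₂ = 4.87 mm = 4.87×10⁻³ m
(α₁L₁ + α₂L₂)ΔT = g
α₁L₁ + α₂L₂ = 18×10⁻⁶×2.964 + 13×10⁻⁶×2.263 = 8.2771×10⁻⁵ m/K
ΔT = 4.87×10⁻³ / 8.2771×10⁻⁵ = 58.837 K
T = 28.7 + 58.837 = 87.537 °C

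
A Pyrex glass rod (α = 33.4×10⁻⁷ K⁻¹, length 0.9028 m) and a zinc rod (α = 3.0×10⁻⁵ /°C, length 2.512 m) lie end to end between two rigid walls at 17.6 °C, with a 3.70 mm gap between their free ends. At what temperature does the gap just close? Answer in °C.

T = 64.8 °C

Gap closes when ΔL₁ + ΔL₂ = 3.70 mm = 3.70×10⁻³ m
(α₁L₁ + α₂L₂)ΔT = g
α₁L₁ + α₂L₂ = 33.4×10⁻⁷×0.9028 + 3.0×10⁻⁵×2.512 = 7.8375352×10⁻⁵ m/K
ΔT = 3.70×10⁻³ / 7.8375352×10⁻⁵ = 47.209 K
T = 17.6 + 47.209 = 64.809 °C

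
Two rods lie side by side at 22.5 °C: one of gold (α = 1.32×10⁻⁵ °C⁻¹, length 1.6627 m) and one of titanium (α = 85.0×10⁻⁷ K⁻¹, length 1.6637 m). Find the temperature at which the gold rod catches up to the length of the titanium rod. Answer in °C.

T = 150.6 °C

Equal length when α₁L₁ΔT − α₂L₂ΔT = L₂ − L₁ = 1.00×10⁻³ m
α₁L₁ = 2.194764×10⁻⁵, α₂L₂ = 1.414145×10⁻⁵ → Δ(αL) = 7.80619×10⁻⁶ m/K
ΔT = 1.00×10⁻³ / 7.80619×10⁻⁶ = 128.103 K, so T = 22.5 + 128.103 = 150.603 °C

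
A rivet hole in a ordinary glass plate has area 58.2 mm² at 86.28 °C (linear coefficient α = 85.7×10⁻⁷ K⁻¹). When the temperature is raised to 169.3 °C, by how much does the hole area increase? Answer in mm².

Area coefficient ≈ 2α; |ΔT| = 83.02 K
ΔA = 2αA₀ΔT = 2(85.7×10⁻⁷)(58.2)(83.02) = 0.0828 mm²

ΔA = 0.0828 mm²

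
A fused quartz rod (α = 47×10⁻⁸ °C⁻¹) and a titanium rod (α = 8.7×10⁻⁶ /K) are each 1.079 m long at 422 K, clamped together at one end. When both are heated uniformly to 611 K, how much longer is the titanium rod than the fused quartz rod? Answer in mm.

1.68 mm

ΔT = 189 K
fused quartz: ΔL = 47×10⁻⁸ × 1.079 m × 189 = 9.5848×10⁻⁵ m = 0.095848 mm
titanium: ΔL = 8.7×10⁻⁶ × 1.079 m × 189 = 1.7742×10⁻³ m = 1.7742 mm
difference = 1.7742 − 0.095848 = 1.678352 mm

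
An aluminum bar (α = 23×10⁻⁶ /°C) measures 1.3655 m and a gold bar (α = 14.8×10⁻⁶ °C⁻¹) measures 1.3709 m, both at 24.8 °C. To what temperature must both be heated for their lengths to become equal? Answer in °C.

L₁(1 + α₁ΔT) = L₂(1 + α₂ΔT) ⇒ ΔT = (L₂ − L₁)/(α₁L₁ − α₂L₂)
L₂ − L₁ = 1.3709 − 1.3655 = 5.40×10⁻³ m
α₁L₁ − α₂L₂ = 23×10⁻⁶×1.3655 − 14.8×10⁻⁶×1.3709 = 1.111718×10⁻⁵ m/K
ΔT = 5.40×10⁻³ / 1.111718×10⁻⁵ = 485.735 K
T = 24.8 + 485.735 = 510.535 °C

T = 510.5 °C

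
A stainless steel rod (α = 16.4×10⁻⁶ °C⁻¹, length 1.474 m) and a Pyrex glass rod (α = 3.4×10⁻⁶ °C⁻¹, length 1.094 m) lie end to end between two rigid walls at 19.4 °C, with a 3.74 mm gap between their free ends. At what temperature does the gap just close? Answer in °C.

Gap closes when ΔL₁ + ΔL₂ = 3.74 mm = 3.74×10⁻³ m
(α₁L₁ + α₂L₂)ΔT = g
α₁L₁ + α₂L₂ = 16.4×10⁻⁶×1.474 + 3.4×10⁻⁶×1.094 = 2.78932×10⁻⁵ m/K
ΔT = 3.74×10⁻³ / 2.78932×10⁻⁵ = 134.08 K
T = 19.4 + 134.08 = 153.48 °C

T = 153 °C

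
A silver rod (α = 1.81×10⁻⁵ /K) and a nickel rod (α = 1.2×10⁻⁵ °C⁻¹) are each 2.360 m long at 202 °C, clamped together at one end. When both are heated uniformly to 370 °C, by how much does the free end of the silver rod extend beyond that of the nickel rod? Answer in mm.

ΔT = 168 K
silver: ΔL = 1.81×10⁻⁵ × 2.360 m × 168 = 7.1763×10⁻³ m = 7.1763 mm
nickel: ΔL = 1.2×10⁻⁵ × 2.360 m × 168 = 4.7578×10⁻³ m = 4.7578 mm
difference = 7.1763 − 4.7578 = 2.4185 mm

2.42 mm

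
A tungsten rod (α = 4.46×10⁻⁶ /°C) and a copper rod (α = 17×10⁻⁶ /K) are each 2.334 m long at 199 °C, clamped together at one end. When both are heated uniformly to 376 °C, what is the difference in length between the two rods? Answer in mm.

ΔT = 177 K
tungsten: ΔL = 4.46×10⁻⁶ × 2.334 m × 177 = 1.8425×10⁻³ m = 1.8425 mm
copper: ΔL = 17×10⁻⁶ × 2.334 m × 177 = 7.0230×10⁻³ m = 7.0230 mm
difference = 7.0230 − 1.8425 = 5.1805 mm

5.18 mm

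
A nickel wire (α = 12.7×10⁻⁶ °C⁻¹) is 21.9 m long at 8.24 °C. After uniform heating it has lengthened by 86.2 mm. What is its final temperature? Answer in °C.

T = 318 °C

ΔL = αL₀ΔT ⇒ ΔT = ΔL / (αL₀)
ΔT = 86.2×10⁻³ m / (12.7×10⁻⁶ × 21.9 m) = 309.93 K
T = 8.24 + 309.93 = 318.17 °C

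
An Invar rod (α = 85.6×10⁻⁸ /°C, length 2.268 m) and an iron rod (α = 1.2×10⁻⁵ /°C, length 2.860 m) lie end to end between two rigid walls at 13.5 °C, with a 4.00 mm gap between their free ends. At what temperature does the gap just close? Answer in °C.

T = 124 °C

Gap closes when ΔL₁ + ΔL₂ = 4.00 mm = 4.00×10⁻³ m
(α₁L₁ + α₂L₂)ΔT = g
α₁L₁ + α₂L₂ = 85.6×10⁻⁸×2.268 + 1.2×10⁻⁵×2.860 = 3.6261408×10⁻⁵ m/K
ΔT = 4.00×10⁻³ / 3.6261408×10⁻⁵ = 110.31 K
T = 13.5 + 110.31 = 123.81 °C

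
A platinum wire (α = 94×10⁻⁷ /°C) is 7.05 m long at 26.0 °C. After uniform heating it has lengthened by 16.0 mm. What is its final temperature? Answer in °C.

ΔL = αL₀ΔT ⇒ ΔT = ΔL / (αL₀)
ΔT = 16.0×10⁻³ m / (94×10⁻⁷ × 7.05 m) = 241.44 K
T = 26.0 + 241.44 = 267.44 °C

T = 267 °C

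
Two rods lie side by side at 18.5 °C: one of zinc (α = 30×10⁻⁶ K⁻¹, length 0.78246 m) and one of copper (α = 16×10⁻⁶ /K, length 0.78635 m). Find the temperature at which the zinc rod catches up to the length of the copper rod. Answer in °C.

T = 375.6 °C

L₁(1 + α₁ΔT) = L₂(1 + α₂ΔT) ⇒ ΔT = (L₂ − L₁)/(α₁L₁ − α₂L₂)
L₂ − L₁ = 0.78635 − 0.78246 = 3.89×10⁻³ m
α₁L₁ − α₂L₂ = 30×10⁻⁶×0.78246 − 16×10⁻⁶×0.78635 = 1.08922×10⁻⁵ m/K
ΔT = 3.89×10⁻³ / 1.08922×10⁻⁵ = 357.136 K
T = 18.5 + 357.136 = 375.636 °C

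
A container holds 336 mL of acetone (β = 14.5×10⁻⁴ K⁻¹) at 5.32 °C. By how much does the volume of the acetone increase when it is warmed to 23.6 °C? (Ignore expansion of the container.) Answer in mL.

ΔV = 8.91 mL

|ΔT| = |23.6 − 5.32| = 18.28 K
ΔV = βV₀ΔT = (14.5×10⁻⁴)(336)(18.28) = 8.91 mL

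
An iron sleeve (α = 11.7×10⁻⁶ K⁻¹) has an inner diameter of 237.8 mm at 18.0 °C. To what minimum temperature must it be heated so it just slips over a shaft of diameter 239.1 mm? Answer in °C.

T = 485 °C

Required Δd = 239.1 − 237.8 = 1.3 mm
Δd = αd₀ΔT ⇒ ΔT = Δd/(αd₀) = 1.3 / (11.7×10⁻⁶ × 237.8) = 467.25 K
T_min = 18.0 + 467.25 = 485.25 °C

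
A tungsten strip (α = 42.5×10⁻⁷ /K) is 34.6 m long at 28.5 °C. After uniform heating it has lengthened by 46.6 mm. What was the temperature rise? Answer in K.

ΔL = αL₀ΔT ⇒ ΔT = ΔL / (αL₀)
ΔT = 46.6×10⁻³ m / (42.5×10⁻⁷ × 34.6 m) = 316.90 K

ΔT = 317 K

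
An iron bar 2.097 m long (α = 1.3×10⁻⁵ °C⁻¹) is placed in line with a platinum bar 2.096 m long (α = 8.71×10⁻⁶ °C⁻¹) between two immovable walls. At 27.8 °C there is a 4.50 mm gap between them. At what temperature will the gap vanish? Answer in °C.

T = 127 °C

α₁L₁ = 2.7261×10⁻⁵ m/K, α₂L₂ = 1.825616×10⁻⁵ m/K → total 4.551716×10⁻⁵ m/K
ΔT = g/(α₁L₁+α₂L₂) = 4.50×10⁻³ / 4.551716×10⁻⁵ = 98.86 K
T = 27.8 + 98.86 = 126.66 °C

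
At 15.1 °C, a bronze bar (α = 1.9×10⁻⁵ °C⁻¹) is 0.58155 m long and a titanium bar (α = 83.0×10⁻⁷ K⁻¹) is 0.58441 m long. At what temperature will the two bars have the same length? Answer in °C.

T = 476.5 °C

Equal length when α₁L₁ΔT − α₂L₂ΔT = L₂ − L₁ = 2.86×10⁻³ m
α₁L₁ = 1.104945×10⁻⁵, α₂L₂ = 4.850603×10⁻⁶ → Δ(αL) = 6.198847×10⁻⁶ m/K
ΔT = 2.86×10⁻³ / 6.198847×10⁻⁶ = 461.376 K, so T = 15.1 + 461.376 = 476.476 °C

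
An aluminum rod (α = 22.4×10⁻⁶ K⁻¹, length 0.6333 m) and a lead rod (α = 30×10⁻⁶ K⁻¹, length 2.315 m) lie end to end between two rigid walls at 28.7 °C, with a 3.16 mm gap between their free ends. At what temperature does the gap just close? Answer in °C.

T = 66.5 °C

α₁L₁ = 1.418592×10⁻⁵ m/K, α₂L₂ = 6.945×10⁻⁵ m/K → total 8.363592×10⁻⁵ m/K
ΔT = g/(α₁L₁+α₂L₂) = 3.16×10⁻³ / 8.363592×10⁻⁵ = 37.783 K
T = 28.7 + 37.783 = 66.483 °C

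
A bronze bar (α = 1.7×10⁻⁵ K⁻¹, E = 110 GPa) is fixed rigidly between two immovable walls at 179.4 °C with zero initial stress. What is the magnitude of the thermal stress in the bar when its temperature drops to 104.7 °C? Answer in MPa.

σ = 140 MPa

Fully constrained: the free strain ε = αΔT is blocked, so σ = Eε = EαΔT.
|ΔT| = 74.7 K
σ = 110×10⁹ × 1.7×10⁻⁵ × 74.7 = 1.40×10⁸ Pa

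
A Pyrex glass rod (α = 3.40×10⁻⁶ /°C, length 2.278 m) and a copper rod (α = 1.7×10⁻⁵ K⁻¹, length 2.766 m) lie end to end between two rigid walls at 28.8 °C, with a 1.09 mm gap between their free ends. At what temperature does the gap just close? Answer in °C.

T = 48.7 °C

Gap closes when ΔL₁ + ΔL₂ = 1.09 mm = 1.09×10⁻³ m
(α₁L₁ + α₂L₂)ΔT = g
α₁L₁ + α₂L₂ = 3.40×10⁻⁶×2.278 + 1.7×10⁻⁵×2.766 = 5.47672×10⁻⁵ m/K
ΔT = 1.09×10⁻³ / 5.47672×10⁻⁵ = 19.902 K
T = 28.8 + 19.902 = 48.702 °C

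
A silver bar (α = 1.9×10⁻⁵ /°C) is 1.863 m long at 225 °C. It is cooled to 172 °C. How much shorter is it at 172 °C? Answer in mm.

ΔL = 1.88 mm

|ΔT| = |172 − 225| = 53 K
ΔL = αL₀ΔT = (1.9×10⁻⁵)(1.863)(53) = 1.88×10⁻³ m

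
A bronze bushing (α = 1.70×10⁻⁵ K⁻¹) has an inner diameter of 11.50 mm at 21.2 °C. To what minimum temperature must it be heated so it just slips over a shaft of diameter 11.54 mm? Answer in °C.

T = 226 °C

Required Δd = 11.54 − 11.50 = 0.04 mm
Δd = αd₀ΔT ⇒ ΔT = Δd/(αd₀) = 0.04 / (1.70×10⁻⁵ × 11.50) = 204.60 K
T_min = 21.2 + 204.60 = 225.80 °C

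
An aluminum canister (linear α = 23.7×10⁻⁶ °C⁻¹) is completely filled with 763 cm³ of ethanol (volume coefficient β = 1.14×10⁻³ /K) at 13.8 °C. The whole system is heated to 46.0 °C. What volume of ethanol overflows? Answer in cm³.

The canister also expands: β_container ≈ 3α = 7.11×10⁻⁵ /K
Net overflow = V₀(β_liq − 3α_cont)ΔT
β − 3α = 1.14×10⁻³ − 7.11×10⁻⁵ = 1.0689×10⁻³ /K; ΔT = 32.2 K
ΔV = 763 × 1.0689×10⁻³ × 32.2 = 26.3 cm³

26.3 cm³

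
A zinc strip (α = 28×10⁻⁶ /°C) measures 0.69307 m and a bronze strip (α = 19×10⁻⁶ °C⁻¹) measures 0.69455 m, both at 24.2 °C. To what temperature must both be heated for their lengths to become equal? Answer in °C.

T = 262.5 °C

Equal length when α₁L₁ΔT − α₂L₂ΔT = L₂ − L₁ = 1.48×10⁻³ m
α₁L₁ = 1.940596×10⁻⁵, α₂L₂ = 1.319645×10⁻⁵ → Δ(αL) = 6.20951×10⁻⁶ m/K
ΔT = 1.48×10⁻³ / 6.20951×10⁻⁶ = 238.344 K, so T = 24.2 + 238.344 = 262.544 °C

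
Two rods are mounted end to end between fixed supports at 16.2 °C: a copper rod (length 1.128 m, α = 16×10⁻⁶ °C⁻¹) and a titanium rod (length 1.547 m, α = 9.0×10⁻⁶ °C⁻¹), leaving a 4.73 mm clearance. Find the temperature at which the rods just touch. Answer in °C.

α₁L₁ = 1.8048×10⁻⁵ m/K, α₂L₂ = 1.3923×10⁻⁵ m/K → total 3.1971×10⁻⁵ m/K
ΔT = g/(α₁L₁+α₂L₂) = 4.73×10⁻³ / 3.1971×10⁻⁵ = 147.95 K
T = 16.2 + 147.95 = 164.15 °C

T = 164 °C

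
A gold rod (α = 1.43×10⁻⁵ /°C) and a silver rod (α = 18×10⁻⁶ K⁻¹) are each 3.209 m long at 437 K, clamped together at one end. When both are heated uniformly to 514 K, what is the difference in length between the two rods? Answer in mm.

0.914 mm

ΔT = 77 K
gold: ΔL = 1.43×10⁻⁵ × 3.209 m × 77 = 3.5334×10⁻³ m = 3.5334 mm
silver: ΔL = 18×10⁻⁶ × 3.209 m × 77 = 4.4477×10⁻³ m = 4.4477 mm
difference = 4.4477 − 3.5334 = 0.9143 mm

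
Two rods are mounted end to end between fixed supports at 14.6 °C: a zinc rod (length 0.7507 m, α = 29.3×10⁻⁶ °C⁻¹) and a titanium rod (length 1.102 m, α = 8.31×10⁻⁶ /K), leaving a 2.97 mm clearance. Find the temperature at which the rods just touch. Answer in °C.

Gap closes when ΔL₁ + ΔL₂ = 2.97 mm = 2.97×10⁻³ m
(α₁L₁ + α₂L₂)ΔT = g
α₁L₁ + α₂L₂ = 29.3×10⁻⁶×0.7507 + 8.31×10⁻⁶×1.102 = 3.115313×10⁻⁵ m/K
ΔT = 2.97×10⁻³ / 3.115313×10⁻⁵ = 95.34 K
T = 14.6 + 95.34 = 109.94 °C

T = 110 °C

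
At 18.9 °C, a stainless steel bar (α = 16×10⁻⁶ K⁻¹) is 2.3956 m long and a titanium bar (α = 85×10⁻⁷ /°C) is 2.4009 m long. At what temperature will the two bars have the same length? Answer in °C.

L₁(1 + α₁ΔT) = L₂(1 + α₂ΔT) ⇒ ΔT = (L₂ − L₁)/(α₁L₁ − α₂L₂)
L₂ − L₁ = 2.4009 − 2.3956 = 5.30×10⁻³ m
α₁L₁ − α₂L₂ = 16×10⁻⁶×2.3956 − 85×10⁻⁷×2.4009 = 1.792195×10⁻⁵ m/K
ΔT = 5.30×10⁻³ / 1.792195×10⁻⁵ = 295.727 K
T = 18.9 + 295.727 = 314.627 °C

T = 314.6 °C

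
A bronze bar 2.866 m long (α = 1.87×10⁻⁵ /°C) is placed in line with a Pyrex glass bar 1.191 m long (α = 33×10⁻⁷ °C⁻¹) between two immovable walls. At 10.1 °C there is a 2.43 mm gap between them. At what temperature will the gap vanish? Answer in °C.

T = 52.3 °C

Gap closes when ΔL₁ + ΔL₂ = 2.43 mm = 2.43×10⁻³ m
(α₁L₁ + α₂L₂)ΔT = g
α₁L₁ + α₂L₂ = 1.87×10⁻⁵×2.866 + 33×10⁻⁷×1.191 = 5.75245×10⁻⁵ m/K
ΔT = 2.43×10⁻³ / 5.75245×10⁻⁵ = 42.243 K
T = 10.1 + 42.243 = 52.343 °C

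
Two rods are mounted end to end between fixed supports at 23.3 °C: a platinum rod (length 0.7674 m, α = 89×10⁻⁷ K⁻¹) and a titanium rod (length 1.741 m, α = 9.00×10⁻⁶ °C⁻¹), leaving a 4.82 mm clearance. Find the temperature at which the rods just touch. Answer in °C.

α₁L₁ = 6.82986×10⁻⁶ m/K, α₂L₂ = 1.5669×10⁻⁵ m/K → total 2.249886×10⁻⁵ m/K
ΔT = g/(α₁L₁+α₂L₂) = 4.82×10⁻³ / 2.249886×10⁻⁵ = 214.23 K
T = 23.3 + 214.23 = 237.53 °C

T = 238 °C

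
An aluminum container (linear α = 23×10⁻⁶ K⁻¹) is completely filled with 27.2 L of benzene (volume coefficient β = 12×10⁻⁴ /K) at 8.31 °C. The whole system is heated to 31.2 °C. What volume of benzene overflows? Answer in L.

0.704 L

The container also expands: β_container ≈ 3α = 6.9×10⁻⁵ /K
Net overflow = V₀(β_liq − 3α_cont)ΔT
β − 3α = 1.20×10⁻³ − 6.9×10⁻⁵ = 1.131×10⁻³ /K; ΔT = 22.89 K
ΔV = 27.2 × 1.131×10⁻³ × 22.89 = 0.704 L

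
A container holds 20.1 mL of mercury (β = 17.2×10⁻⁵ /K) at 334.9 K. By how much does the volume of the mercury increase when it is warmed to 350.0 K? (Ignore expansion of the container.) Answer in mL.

|ΔT| = |350.0 − 334.9| = 15.1 K
ΔV = βV₀ΔT = (17.2×10⁻⁵)(20.1)(15.1) = 0.0522 mL

ΔV = 0.0522 mL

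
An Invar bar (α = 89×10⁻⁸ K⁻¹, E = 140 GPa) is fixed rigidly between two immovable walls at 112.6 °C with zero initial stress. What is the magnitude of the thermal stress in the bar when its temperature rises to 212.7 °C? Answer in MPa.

Fully constrained: the free strain ε = αΔT is blocked, so σ = Eε = EαΔT.
|ΔT| = 100.1 K
σ = 140×10⁹ × 89×10⁻⁸ × 100.1 = 1.25×10⁷ Pa

σ = 12.5 MPa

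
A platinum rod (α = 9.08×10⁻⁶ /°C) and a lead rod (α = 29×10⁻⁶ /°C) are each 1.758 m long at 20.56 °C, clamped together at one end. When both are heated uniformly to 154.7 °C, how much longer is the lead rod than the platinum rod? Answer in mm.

ΔT = 134.14 K
platinum: ΔL = 9.08×10⁻⁶ × 1.758 m × 134.14 = 2.1412×10⁻³ m = 2.1412 mm
lead: ΔL = 29×10⁻⁶ × 1.758 m × 134.14 = 6.8387×10⁻³ m = 6.8387 mm
difference = 6.8387 − 2.1412 = 4.6975 mm

4.70 mm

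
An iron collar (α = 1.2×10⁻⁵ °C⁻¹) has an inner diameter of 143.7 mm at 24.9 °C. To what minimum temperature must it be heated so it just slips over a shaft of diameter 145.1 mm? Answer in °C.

T = 837 °C

Required Δd = 145.1 − 143.7 = 1.4 mm
Δd = αd₀ΔT ⇒ ΔT = Δd/(αd₀) = 1.4 / (1.2×10⁻⁵ × 143.7) = 811.88 K
T_min = 24.9 + 811.88 = 836.78 °C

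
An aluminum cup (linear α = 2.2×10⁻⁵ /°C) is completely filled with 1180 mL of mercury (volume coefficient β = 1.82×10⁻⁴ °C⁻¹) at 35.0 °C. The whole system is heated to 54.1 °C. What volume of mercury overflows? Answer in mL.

2.61 mL

The cup also expands: β_container ≈ 3α = 6.6×10⁻⁵ /K
Net overflow = V₀(β_liq − 3α_cont)ΔT
β − 3α = 1.82×10⁻⁴ − 6.6×10⁻⁵ = 1.16×10⁻⁴ /K; ΔT = 19.1 K
ΔV = 1180 × 1.16×10⁻⁴ × 19.1 = 2.61 mL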